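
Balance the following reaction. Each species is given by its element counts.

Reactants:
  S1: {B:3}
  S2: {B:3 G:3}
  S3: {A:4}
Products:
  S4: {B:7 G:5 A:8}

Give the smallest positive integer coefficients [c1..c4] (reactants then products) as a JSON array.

B: 2·3+5·3+6·0 = 21 | 3·7 = 21
G: 2·0+5·3+6·0 = 15 | 3·5 = 15
A: 2·0+5·0+6·4 = 24 | 3·8 = 24
gcd(2,5,6,3) = 1

Coefficients: [2, 5, 6, 3]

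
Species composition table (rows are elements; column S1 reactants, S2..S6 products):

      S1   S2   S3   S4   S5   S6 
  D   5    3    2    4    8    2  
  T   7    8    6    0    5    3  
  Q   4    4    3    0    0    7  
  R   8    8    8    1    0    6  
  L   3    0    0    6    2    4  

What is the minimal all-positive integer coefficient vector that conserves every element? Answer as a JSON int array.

D: 6·5 = 30 | 2·3+3·2+2·4+1·8+1·2 = 30
T: 6·7 = 42 | 2·8+3·6+2·0+1·5+1·3 = 42
Q: 6·4 = 24 | 2·4+3·3+2·0+1·0+1·7 = 24
R: 6·8 = 48 | 2·8+3·8+2·1+1·0+1·6 = 48
L: 6·3 = 18 | 2·0+3·0+2·6+1·2+1·4 = 18
gcd(6,2,3,2,1,1) = 1

Coefficients: [6, 2, 3, 2, 1, 1]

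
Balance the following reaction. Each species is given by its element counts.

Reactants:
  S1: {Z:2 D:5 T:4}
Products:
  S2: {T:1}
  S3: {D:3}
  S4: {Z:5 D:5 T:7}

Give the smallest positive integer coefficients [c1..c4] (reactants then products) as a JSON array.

Coefficients: [5, 6, 5, 2]

Z: 5·2 = 10 | 6·0+5·0+2·5 = 10
D: 5·5 = 25 | 6·0+5·3+2·5 = 25
T: 5·4 = 20 | 6·1+5·0+2·7 = 20
gcd(5,6,5,2) = 1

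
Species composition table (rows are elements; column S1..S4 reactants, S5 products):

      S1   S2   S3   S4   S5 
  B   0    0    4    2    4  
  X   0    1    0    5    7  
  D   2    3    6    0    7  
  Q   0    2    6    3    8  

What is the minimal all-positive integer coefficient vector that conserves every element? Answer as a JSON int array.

B: 4·0+5·0+2·4+6·2 = 20 | 5·4 = 20
X: 4·0+5·1+2·0+6·5 = 35 | 5·7 = 35
D: 4·2+5·3+2·6+6·0 = 35 | 5·7 = 35
Q: 4·0+5·2+2·6+6·3 = 40 | 5·8 = 40
gcd(4,5,2,6,5) = 1

Coefficients: [4, 5, 2, 6, 5]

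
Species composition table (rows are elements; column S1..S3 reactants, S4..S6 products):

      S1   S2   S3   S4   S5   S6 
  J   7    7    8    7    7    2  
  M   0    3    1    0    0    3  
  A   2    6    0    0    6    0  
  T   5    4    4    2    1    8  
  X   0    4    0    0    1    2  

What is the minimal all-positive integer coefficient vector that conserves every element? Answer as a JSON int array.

Coefficients: [6, 4, 3, 6, 6, 5]

J: 6·7+4·7+3·8 = 94 | 6·7+6·7+5·2 = 94
M: 6·0+4·3+3·1 = 15 | 6·0+6·0+5·3 = 15
A: 6·2+4·6+3·0 = 36 | 6·0+6·6+5·0 = 36
T: 6·5+4·4+3·4 = 58 | 6·2+6·1+5·8 = 58
X: 6·0+4·4+3·0 = 16 | 6·0+6·1+5·2 = 16
gcd(6,4,3,6,6,5) = 1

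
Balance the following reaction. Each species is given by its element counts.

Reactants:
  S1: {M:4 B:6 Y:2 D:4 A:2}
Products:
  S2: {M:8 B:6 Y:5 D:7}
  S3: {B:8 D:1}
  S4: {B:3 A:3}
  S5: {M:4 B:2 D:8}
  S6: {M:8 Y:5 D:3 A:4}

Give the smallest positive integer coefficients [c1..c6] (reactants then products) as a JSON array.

M: 5·4 = 20 | 1·8+2·0+2·0+1·4+1·8 = 20
B: 5·6 = 30 | 1·6+2·8+2·3+1·2+1·0 = 30
Y: 5·2 = 10 | 1·5+2·0+2·0+1·0+1·5 = 10
D: 5·4 = 20 | 1·7+2·1+2·0+1·8+1·3 = 20
A: 5·2 = 10 | 1·0+2·0+2·3+1·0+1·4 = 10
gcd(5,1,2,2,1,1) = 1

Coefficients: [5, 1, 2, 2, 1, 1]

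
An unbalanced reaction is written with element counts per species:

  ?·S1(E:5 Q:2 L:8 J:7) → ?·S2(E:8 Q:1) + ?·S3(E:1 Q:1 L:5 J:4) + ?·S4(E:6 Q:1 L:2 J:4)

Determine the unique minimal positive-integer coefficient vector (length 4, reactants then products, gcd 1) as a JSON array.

Coefficients: [4, 1, 6, 1]

E: 4·5 = 20 | 1·8+6·1+1·6 = 20
Q: 4·2 = 8 | 1·1+6·1+1·1 = 8
L: 4·8 = 32 | 1·0+6·5+1·2 = 32
J: 4·7 = 28 | 1·0+6·4+1·4 = 28
gcd(4,1,6,1) = 1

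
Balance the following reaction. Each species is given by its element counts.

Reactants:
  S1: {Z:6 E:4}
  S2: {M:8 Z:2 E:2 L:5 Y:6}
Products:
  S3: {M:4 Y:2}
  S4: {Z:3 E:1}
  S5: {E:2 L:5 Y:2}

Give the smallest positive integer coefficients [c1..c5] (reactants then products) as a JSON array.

Coefficients: [1, 3, 6, 4, 3]

M: 1·0+3·8 = 24 | 6·4+4·0+3·0 = 24
Z: 1·6+3·2 = 12 | 6·0+4·3+3·0 = 12
E: 1·4+3·2 = 10 | 6·0+4·1+3·2 = 10
L: 1·0+3·5 = 15 | 6·0+4·0+3·5 = 15
Y: 1·0+3·6 = 18 | 6·2+4·0+3·2 = 18
gcd(1,3,6,4,3) = 1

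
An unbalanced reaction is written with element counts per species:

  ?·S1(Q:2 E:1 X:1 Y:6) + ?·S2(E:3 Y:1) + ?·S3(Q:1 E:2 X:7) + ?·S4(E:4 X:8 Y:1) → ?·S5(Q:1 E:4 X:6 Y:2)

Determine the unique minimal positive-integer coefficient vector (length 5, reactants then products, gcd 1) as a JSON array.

Q: 1·2+3·0+3·1+1·0 = 5 | 5·1 = 5
E: 1·1+3·3+3·2+1·4 = 20 | 5·4 = 20
X: 1·1+3·0+3·7+1·8 = 30 | 5·6 = 30
Y: 1·6+3·1+3·0+1·1 = 10 | 5·2 = 10
gcd(1,3,3,1,5) = 1

Coefficients: [1, 3, 3, 1, 5]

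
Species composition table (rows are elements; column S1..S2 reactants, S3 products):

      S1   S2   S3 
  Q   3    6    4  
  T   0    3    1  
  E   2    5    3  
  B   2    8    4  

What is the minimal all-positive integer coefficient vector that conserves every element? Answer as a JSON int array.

Coefficients: [2, 1, 3]

Q: 2·3+1·6 = 12 | 3·4 = 12
T: 2·0+1·3 = 3 | 3·1 = 3
E: 2·2+1·5 = 9 | 3·3 = 9
B: 2·2+1·8 = 12 | 3·4 = 12
gcd(2,1,3) = 1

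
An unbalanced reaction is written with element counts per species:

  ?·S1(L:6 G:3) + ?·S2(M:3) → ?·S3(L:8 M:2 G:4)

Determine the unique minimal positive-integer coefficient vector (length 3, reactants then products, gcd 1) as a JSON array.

Coefficients: [4, 2, 3]

L: 4·6+2·0 = 24 | 3·8 = 24
M: 4·0+2·3 = 6 | 3·2 = 6
G: 4·3+2·0 = 12 | 3·4 = 12
gcd(4,2,3) = 1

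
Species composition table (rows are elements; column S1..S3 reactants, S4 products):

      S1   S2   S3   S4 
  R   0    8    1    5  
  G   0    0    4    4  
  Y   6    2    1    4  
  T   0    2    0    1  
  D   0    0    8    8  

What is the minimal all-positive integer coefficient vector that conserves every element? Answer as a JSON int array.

Coefficients: [2, 3, 6, 6]

R: 2·0+3·8+6·1 = 30 | 6·5 = 30
G: 2·0+3·0+6·4 = 24 | 6·4 = 24
Y: 2·6+3·2+6·1 = 24 | 6·4 = 24
T: 2·0+3·2+6·0 = 6 | 6·1 = 6
D: 2·0+3·0+6·8 = 48 | 6·8 = 48
gcd(2,3,6,6) = 1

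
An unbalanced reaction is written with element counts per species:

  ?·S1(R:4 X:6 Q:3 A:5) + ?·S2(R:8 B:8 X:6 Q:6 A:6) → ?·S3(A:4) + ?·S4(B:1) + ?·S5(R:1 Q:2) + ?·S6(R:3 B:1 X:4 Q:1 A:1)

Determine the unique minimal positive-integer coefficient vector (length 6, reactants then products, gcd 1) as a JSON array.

Coefficients: [1, 1, 2, 5, 3, 3]

R: 1·4+1·8 = 12 | 2·0+5·0+3·1+3·3 = 12
B: 1·0+1·8 = 8 | 2·0+5·1+3·0+3·1 = 8
X: 1·6+1·6 = 12 | 2·0+5·0+3·0+3·4 = 12
Q: 1·3+1·6 = 9 | 2·0+5·0+3·2+3·1 = 9
A: 1·5+1·6 = 11 | 2·4+5·0+3·0+3·1 = 11
gcd(1,1,2,5,3,3) = 1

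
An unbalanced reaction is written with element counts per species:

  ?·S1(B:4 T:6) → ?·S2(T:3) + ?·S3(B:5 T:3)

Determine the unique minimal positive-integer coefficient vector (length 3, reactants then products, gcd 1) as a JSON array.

B: 5·4 = 20 | 6·0+4·5 = 20
T: 5·6 = 30 | 6·3+4·3 = 30
gcd(5,6,4) = 1

Coefficients: [5, 6, 4]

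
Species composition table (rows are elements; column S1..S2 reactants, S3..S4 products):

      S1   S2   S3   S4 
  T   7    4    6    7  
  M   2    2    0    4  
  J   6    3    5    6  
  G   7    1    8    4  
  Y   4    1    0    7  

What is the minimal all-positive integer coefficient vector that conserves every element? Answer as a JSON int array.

Coefficients: [5, 1, 3, 3]

T: 5·7+1·4 = 39 | 3·6+3·7 = 39
M: 5·2+1·2 = 12 | 3·0+3·4 = 12
J: 5·6+1·3 = 33 | 3·5+3·6 = 33
G: 5·7+1·1 = 36 | 3·8+3·4 = 36
Y: 5·4+1·1 = 21 | 3·0+3·7 = 21
gcd(5,1,3,3) = 1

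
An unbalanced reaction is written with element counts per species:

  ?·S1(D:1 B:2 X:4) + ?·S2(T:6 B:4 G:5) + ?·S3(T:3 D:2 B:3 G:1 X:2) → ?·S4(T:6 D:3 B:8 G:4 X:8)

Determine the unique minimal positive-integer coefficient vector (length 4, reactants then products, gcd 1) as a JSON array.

T: 5·0+2·6+2·3 = 18 | 3·6 = 18
D: 5·1+2·0+2·2 = 9 | 3·3 = 9
B: 5·2+2·4+2·3 = 24 | 3·8 = 24
G: 5·0+2·5+2·1 = 12 | 3·4 = 12
X: 5·4+2·0+2·2 = 24 | 3·8 = 24
gcd(5,2,2,3) = 1

Coefficients: [5, 2, 2, 3]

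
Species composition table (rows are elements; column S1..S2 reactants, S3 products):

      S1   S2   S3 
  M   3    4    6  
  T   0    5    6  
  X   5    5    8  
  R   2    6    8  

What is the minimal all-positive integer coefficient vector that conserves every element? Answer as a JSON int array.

M: 2·3+6·4 = 30 | 5·6 = 30
T: 2·0+6·5 = 30 | 5·6 = 30
X: 2·5+6·5 = 40 | 5·8 = 40
R: 2·2+6·6 = 40 | 5·8 = 40
gcd(2,6,5) = 1

Coefficients: [2, 6, 5]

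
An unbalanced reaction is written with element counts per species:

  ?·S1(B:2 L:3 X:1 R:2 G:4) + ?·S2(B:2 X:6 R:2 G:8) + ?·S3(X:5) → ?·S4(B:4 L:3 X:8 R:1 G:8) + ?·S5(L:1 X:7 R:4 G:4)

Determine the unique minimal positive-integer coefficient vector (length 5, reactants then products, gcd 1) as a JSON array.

B: 5·2+3·2+6·0 = 16 | 4·4+3·0 = 16
L: 5·3+3·0+6·0 = 15 | 4·3+3·1 = 15
X: 5·1+3·6+6·5 = 53 | 4·8+3·7 = 53
R: 5·2+3·2+6·0 = 16 | 4·1+3·4 = 16
G: 5·4+3·8+6·0 = 44 | 4·8+3·4 = 44
gcd(5,3,6,4,3) = 1

Coefficients: [5, 3, 6, 4, 3]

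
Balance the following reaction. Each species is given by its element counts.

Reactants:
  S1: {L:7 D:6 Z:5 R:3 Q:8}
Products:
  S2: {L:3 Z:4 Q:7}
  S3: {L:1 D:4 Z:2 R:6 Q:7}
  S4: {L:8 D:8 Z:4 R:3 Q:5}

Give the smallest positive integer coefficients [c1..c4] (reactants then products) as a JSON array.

L: 6·7 = 42 | 3·3+1·1+4·8 = 42
D: 6·6 = 36 | 3·0+1·4+4·8 = 36
Z: 6·5 = 30 | 3·4+1·2+4·4 = 30
R: 6·3 = 18 | 3·0+1·6+4·3 = 18
Q: 6·8 = 48 | 3·7+1·7+4·5 = 48
gcd(6,3,1,4) = 1

Coefficients: [6, 3, 1, 4]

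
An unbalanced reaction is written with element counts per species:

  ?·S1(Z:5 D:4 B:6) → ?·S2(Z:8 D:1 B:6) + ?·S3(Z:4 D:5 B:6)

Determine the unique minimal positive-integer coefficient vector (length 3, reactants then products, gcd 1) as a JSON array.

Z: 4·5 = 20 | 1·8+3·4 = 20
D: 4·4 = 16 | 1·1+3·5 = 16
B: 4·6 = 24 | 1·6+3·6 = 24
gcd(4,1,3) = 1

Coefficients: [4, 1, 3]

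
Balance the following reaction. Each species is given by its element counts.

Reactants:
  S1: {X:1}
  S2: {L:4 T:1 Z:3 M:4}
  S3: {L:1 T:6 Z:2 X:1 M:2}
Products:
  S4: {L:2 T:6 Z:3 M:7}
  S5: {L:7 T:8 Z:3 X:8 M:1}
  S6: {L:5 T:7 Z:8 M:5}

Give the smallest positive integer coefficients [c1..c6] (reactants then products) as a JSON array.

L: 4·0+3·4+4·1 = 16 | 2·2+1·7+1·5 = 16
T: 4·0+3·1+4·6 = 27 | 2·6+1·8+1·7 = 27
Z: 4·0+3·3+4·2 = 17 | 2·3+1·3+1·8 = 17
X: 4·1+3·0+4·1 = 8 | 2·0+1·8+1·0 = 8
M: 4·0+3·4+4·2 = 20 | 2·7+1·1+1·5 = 20
gcd(4,3,4,2,1,1) = 1

Coefficients: [4, 3, 4, 2, 1, 1]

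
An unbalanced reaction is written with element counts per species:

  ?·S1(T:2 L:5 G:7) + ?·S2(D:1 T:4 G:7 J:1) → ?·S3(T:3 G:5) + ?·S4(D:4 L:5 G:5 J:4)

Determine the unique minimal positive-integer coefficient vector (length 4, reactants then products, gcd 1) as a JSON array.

D: 1·0+4·1 = 4 | 6·0+1·4 = 4
T: 1·2+4·4 = 18 | 6·3+1·0 = 18
L: 1·5+4·0 = 5 | 6·0+1·5 = 5
G: 1·7+4·7 = 35 | 6·5+1·5 = 35
J: 1·0+4·1 = 4 | 6·0+1·4 = 4
gcd(1,4,6,1) = 1

Coefficients: [1, 4, 6, 1]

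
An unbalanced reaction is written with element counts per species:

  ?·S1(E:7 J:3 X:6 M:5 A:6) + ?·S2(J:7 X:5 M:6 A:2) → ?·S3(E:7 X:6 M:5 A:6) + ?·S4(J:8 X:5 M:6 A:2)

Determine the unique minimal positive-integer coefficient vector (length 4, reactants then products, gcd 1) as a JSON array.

Coefficients: [1, 3, 1, 3]

E: 1·7+3·0 = 7 | 1·7+3·0 = 7
J: 1·3+3·7 = 24 | 1·0+3·8 = 24
X: 1·6+3·5 = 21 | 1·6+3·5 = 21
M: 1·5+3·6 = 23 | 1·5+3·6 = 23
A: 1·6+3·2 = 12 | 1·6+3·2 = 12
gcd(1,3,1,3) = 1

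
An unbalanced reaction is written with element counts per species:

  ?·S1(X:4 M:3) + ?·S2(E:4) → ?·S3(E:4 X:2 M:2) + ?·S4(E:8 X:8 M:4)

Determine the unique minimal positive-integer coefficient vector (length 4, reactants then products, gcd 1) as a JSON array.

E: 4·0+6·4 = 24 | 4·4+1·8 = 24
X: 4·4+6·0 = 16 | 4·2+1·8 = 16
M: 4·3+6·0 = 12 | 4·2+1·4 = 12
gcd(4,6,4,1) = 1

Coefficients: [4, 6, 4, 1]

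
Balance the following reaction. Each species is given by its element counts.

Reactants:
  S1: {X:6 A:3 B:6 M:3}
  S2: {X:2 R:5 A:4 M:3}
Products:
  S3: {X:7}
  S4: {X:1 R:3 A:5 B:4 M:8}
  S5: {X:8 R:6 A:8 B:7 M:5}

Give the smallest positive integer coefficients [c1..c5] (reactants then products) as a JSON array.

X: 3·6+3·2 = 24 | 1·7+1·1+2·8 = 24
R: 3·0+3·5 = 15 | 1·0+1·3+2·6 = 15
A: 3·3+3·4 = 21 | 1·0+1·5+2·8 = 21
B: 3·6+3·0 = 18 | 1·0+1·4+2·7 = 18
M: 3·3+3·3 = 18 | 1·0+1·8+2·5 = 18
gcd(3,3,1,1,2) = 1

Coefficients: [3, 3, 1, 1, 2]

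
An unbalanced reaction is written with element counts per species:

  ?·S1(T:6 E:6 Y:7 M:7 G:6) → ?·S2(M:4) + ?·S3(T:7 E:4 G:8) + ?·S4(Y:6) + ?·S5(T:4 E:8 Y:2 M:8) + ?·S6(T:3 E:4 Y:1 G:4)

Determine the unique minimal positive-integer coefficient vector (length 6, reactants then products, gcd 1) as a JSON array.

Coefficients: [4, 5, 2, 4, 1, 2]

T: 4·6 = 24 | 5·0+2·7+4·0+1·4+2·3 = 24
E: 4·6 = 24 | 5·0+2·4+4·0+1·8+2·4 = 24
Y: 4·7 = 28 | 5·0+2·0+4·6+1·2+2·1 = 28
M: 4·7 = 28 | 5·4+2·0+4·0+1·8+2·0 = 28
G: 4·6 = 24 | 5·0+2·8+4·0+1·0+2·4 = 24
gcd(4,5,2,4,1,2) = 1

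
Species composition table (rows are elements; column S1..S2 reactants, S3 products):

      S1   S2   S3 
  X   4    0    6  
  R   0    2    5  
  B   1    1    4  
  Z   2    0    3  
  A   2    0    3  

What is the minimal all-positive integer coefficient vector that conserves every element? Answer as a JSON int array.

X: 3·4+5·0 = 12 | 2·6 = 12
R: 3·0+5·2 = 10 | 2·5 = 10
B: 3·1+5·1 = 8 | 2·4 = 8
Z: 3·2+5·0 = 6 | 2·3 = 6
A: 3·2+5·0 = 6 | 2·3 = 6
gcd(3,5,2) = 1

Coefficients: [3, 5, 2]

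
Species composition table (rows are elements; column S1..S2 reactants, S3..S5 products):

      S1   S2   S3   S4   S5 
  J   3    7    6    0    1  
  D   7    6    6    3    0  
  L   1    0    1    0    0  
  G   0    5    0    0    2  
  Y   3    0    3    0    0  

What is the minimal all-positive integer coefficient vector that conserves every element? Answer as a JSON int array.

J: 3·3+2·7 = 23 | 3·6+5·0+5·1 = 23
D: 3·7+2·6 = 33 | 3·6+5·3+5·0 = 33
L: 3·1+2·0 = 3 | 3·1+5·0+5·0 = 3
G: 3·0+2·5 = 10 | 3·0+5·0+5·2 = 10
Y: 3·3+2·0 = 9 | 3·3+5·0+5·0 = 9
gcd(3,2,3,5,5) = 1

Coefficients: [3, 2, 3, 5, 5]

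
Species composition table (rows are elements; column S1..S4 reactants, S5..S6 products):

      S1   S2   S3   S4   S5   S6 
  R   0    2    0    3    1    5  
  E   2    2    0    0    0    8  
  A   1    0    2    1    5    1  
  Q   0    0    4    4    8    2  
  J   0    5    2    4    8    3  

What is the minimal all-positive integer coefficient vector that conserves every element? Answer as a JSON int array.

R: 6·0+2·2+4·0+3·3 = 13 | 3·1+2·5 = 13
E: 6·2+2·2+4·0+3·0 = 16 | 3·0+2·8 = 16
A: 6·1+2·0+4·2+3·1 = 17 | 3·5+2·1 = 17
Q: 6·0+2·0+4·4+3·4 = 28 | 3·8+2·2 = 28
J: 6·0+2·5+4·2+3·4 = 30 | 3·8+2·3 = 30
gcd(6,2,4,3,3,2) = 1

Coefficients: [6, 2, 4, 3, 3, 2]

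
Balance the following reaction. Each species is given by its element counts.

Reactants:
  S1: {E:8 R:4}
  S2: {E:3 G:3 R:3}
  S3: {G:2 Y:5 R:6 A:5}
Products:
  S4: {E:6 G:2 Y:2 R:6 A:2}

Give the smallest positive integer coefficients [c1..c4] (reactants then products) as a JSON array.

Coefficients: [3, 2, 2, 5]

E: 3·8+2·3+2·0 = 30 | 5·6 = 30
G: 3·0+2·3+2·2 = 10 | 5·2 = 10
Y: 3·0+2·0+2·5 = 10 | 5·2 = 10
R: 3·4+2·3+2·6 = 30 | 5·6 = 30
A: 3·0+2·0+2·5 = 10 | 5·2 = 10
gcd(3,2,2,5) = 1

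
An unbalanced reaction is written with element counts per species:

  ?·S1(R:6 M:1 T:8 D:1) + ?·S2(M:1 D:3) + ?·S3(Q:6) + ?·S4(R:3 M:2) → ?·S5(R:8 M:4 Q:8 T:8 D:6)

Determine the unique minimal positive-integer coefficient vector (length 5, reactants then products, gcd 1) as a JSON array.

R: 3·6+5·0+4·0+2·3 = 24 | 3·8 = 24
M: 3·1+5·1+4·0+2·2 = 12 | 3·4 = 12
Q: 3·0+5·0+4·6+2·0 = 24 | 3·8 = 24
T: 3·8+5·0+4·0+2·0 = 24 | 3·8 = 24
D: 3·1+5·3+4·0+2·0 = 18 | 3·6 = 18
gcd(3,5,4,2,3) = 1

Coefficients: [3, 5, 4, 2, 3]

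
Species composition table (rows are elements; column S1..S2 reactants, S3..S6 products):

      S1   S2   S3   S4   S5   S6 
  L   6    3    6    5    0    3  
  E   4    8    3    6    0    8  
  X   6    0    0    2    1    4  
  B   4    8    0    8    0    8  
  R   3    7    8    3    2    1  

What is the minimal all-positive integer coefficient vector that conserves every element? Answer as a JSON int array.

L: 4·6+4·3 = 36 | 2·6+3·5+6·0+3·3 = 36
E: 4·4+4·8 = 48 | 2·3+3·6+6·0+3·8 = 48
X: 4·6+4·0 = 24 | 2·0+3·2+6·1+3·4 = 24
B: 4·4+4·8 = 48 | 2·0+3·8+6·0+3·8 = 48
R: 4·3+4·7 = 40 | 2·8+3·3+6·2+3·1 = 40
gcd(4,4,2,3,6,3) = 1

Coefficients: [4, 4, 2, 3, 6, 3]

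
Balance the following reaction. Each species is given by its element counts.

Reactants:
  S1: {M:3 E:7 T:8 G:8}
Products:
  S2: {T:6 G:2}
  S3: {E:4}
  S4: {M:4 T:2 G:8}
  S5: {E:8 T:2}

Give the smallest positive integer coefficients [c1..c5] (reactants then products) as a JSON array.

Coefficients: [4, 4, 5, 3, 1]

M: 4·3 = 12 | 4·0+5·0+3·4+1·0 = 12
E: 4·7 = 28 | 4·0+5·4+3·0+1·8 = 28
T: 4·8 = 32 | 4·6+5·0+3·2+1·2 = 32
G: 4·8 = 32 | 4·2+5·0+3·8+1·0 = 32
gcd(4,4,5,3,1) = 1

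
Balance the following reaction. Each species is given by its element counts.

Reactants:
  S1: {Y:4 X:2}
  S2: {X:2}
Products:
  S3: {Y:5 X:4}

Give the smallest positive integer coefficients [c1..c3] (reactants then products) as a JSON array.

Coefficients: [5, 3, 4]

Y: 5·4+3·0 = 20 | 4·5 = 20
X: 5·2+3·2 = 16 | 4·4 = 16
gcd(5,3,4) = 1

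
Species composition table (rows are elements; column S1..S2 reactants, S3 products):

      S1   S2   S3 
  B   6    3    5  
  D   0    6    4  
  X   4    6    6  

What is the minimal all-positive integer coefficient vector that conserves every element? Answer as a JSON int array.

Coefficients: [3, 4, 6]

B: 3·6+4·3 = 30 | 6·5 = 30
D: 3·0+4·6 = 24 | 6·4 = 24
X: 3·4+4·6 = 36 | 6·6 = 36
gcd(3,4,6) = 1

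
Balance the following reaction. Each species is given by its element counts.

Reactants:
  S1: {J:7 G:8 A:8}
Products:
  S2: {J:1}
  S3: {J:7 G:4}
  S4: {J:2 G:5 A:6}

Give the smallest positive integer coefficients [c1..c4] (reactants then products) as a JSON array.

Coefficients: [3, 6, 1, 4]

J: 3·7 = 21 | 6·1+1·7+4·2 = 21
G: 3·8 = 24 | 6·0+1·4+4·5 = 24
A: 3·8 = 24 | 6·0+1·0+4·6 = 24
gcd(3,6,1,4) = 1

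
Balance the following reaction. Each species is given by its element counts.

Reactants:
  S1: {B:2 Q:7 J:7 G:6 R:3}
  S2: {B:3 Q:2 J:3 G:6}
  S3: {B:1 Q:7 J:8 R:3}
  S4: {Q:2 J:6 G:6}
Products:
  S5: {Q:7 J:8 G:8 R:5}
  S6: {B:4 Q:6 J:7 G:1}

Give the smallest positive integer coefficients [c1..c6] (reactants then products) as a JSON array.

Coefficients: [5, 3, 5, 1, 6, 6]

B: 5·2+3·3+5·1+1·0 = 24 | 6·0+6·4 = 24
Q: 5·7+3·2+5·7+1·2 = 78 | 6·7+6·6 = 78
J: 5·7+3·3+5·8+1·6 = 90 | 6·8+6·7 = 90
G: 5·6+3·6+5·0+1·6 = 54 | 6·8+6·1 = 54
R: 5·3+3·0+5·3+1·0 = 30 | 6·5+6·0 = 30
gcd(5,3,5,1,6,6) = 1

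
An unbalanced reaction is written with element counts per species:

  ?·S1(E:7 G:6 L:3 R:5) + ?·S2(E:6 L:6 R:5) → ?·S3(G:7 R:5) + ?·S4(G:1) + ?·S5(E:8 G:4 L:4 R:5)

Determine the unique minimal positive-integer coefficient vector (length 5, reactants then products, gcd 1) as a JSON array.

Coefficients: [6, 1, 1, 5, 6]

E: 6·7+1·6 = 48 | 1·0+5·0+6·8 = 48
G: 6·6+1·0 = 36 | 1·7+5·1+6·4 = 36
L: 6·3+1·6 = 24 | 1·0+5·0+6·4 = 24
R: 6·5+1·5 = 35 | 1·5+5·0+6·5 = 35
gcd(6,1,1,5,6) = 1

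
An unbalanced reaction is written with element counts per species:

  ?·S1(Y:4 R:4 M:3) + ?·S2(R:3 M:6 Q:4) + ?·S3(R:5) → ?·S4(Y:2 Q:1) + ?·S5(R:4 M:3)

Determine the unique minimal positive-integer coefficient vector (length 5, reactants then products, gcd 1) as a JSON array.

Coefficients: [2, 1, 1, 4, 4]

Y: 2·4+1·0+1·0 = 8 | 4·2+4·0 = 8
R: 2·4+1·3+1·5 = 16 | 4·0+4·4 = 16
M: 2·3+1·6+1·0 = 12 | 4·0+4·3 = 12
Q: 2·0+1·4+1·0 = 4 | 4·1+4·0 = 4
gcd(2,1,1,4,4) = 1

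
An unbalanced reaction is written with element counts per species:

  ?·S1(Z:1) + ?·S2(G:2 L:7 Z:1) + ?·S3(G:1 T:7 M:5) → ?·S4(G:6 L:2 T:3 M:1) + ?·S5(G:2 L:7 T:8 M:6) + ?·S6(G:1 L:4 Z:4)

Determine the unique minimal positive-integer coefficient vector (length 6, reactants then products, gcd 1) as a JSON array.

Coefficients: [6, 6, 5, 1, 4, 3]

G: 6·0+6·2+5·1 = 17 | 1·6+4·2+3·1 = 17
L: 6·0+6·7+5·0 = 42 | 1·2+4·7+3·4 = 42
Z: 6·1+6·1+5·0 = 12 | 1·0+4·0+3·4 = 12
T: 6·0+6·0+5·7 = 35 | 1·3+4·8+3·0 = 35
M: 6·0+6·0+5·5 = 25 | 1·1+4·6+3·0 = 25
gcd(6,6,5,1,4,3) = 1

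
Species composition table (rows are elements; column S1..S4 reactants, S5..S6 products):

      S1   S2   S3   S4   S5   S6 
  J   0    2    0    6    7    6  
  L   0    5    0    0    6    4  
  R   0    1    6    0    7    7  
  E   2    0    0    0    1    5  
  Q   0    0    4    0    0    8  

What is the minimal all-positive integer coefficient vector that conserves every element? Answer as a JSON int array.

Coefficients: [6, 4, 4, 3, 2, 2]

J: 6·0+4·2+4·0+3·6 = 26 | 2·7+2·6 = 26
L: 6·0+4·5+4·0+3·0 = 20 | 2·6+2·4 = 20
R: 6·0+4·1+4·6+3·0 = 28 | 2·7+2·7 = 28
E: 6·2+4·0+4·0+3·0 = 12 | 2·1+2·5 = 12
Q: 6·0+4·0+4·4+3·0 = 16 | 2·0+2·8 = 16
gcd(6,4,4,3,2,2) = 1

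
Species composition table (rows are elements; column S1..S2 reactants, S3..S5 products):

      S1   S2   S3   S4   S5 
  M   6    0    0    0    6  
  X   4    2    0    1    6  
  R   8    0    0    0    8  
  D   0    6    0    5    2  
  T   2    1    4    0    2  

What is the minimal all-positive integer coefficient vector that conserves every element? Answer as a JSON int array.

Coefficients: [2, 4, 1, 4, 2]

M: 2·6+4·0 = 12 | 1·0+4·0+2·6 = 12
X: 2·4+4·2 = 16 | 1·0+4·1+2·6 = 16
R: 2·8+4·0 = 16 | 1·0+4·0+2·8 = 16
D: 2·0+4·6 = 24 | 1·0+4·5+2·2 = 24
T: 2·2+4·1 = 8 | 1·4+4·0+2·2 = 8
gcd(2,4,1,4,2) = 1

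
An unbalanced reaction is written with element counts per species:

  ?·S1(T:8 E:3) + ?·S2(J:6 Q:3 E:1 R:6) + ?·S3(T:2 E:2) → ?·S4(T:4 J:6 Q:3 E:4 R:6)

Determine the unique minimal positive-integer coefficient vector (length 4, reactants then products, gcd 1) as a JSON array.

T: 1·8+5·0+6·2 = 20 | 5·4 = 20
J: 1·0+5·6+6·0 = 30 | 5·6 = 30
Q: 1·0+5·3+6·0 = 15 | 5·3 = 15
E: 1·3+5·1+6·2 = 20 | 5·4 = 20
R: 1·0+5·6+6·0 = 30 | 5·6 = 30
gcd(1,5,6,5) = 1

Coefficients: [1, 5, 6, 5]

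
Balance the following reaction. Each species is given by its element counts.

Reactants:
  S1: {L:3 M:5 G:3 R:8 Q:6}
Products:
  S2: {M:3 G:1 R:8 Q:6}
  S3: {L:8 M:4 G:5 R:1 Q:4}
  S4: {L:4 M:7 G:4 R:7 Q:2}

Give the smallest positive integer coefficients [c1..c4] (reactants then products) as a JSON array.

L: 4·3 = 12 | 3·0+1·8+1·4 = 12
M: 4·5 = 20 | 3·3+1·4+1·7 = 20
G: 4·3 = 12 | 3·1+1·5+1·4 = 12
R: 4·8 = 32 | 3·8+1·1+1·7 = 32
Q: 4·6 = 24 | 3·6+1·4+1·2 = 24
gcd(4,3,1,1) = 1

Coefficients: [4, 3, 1, 1]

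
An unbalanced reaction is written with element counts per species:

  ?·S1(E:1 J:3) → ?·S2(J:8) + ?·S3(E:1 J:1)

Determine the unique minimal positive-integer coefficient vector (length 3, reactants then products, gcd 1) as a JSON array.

Coefficients: [4, 1, 4]

E: 4·1 = 4 | 1·0+4·1 = 4
J: 4·3 = 12 | 1·8+4·1 = 12
gcd(4,1,4) = 1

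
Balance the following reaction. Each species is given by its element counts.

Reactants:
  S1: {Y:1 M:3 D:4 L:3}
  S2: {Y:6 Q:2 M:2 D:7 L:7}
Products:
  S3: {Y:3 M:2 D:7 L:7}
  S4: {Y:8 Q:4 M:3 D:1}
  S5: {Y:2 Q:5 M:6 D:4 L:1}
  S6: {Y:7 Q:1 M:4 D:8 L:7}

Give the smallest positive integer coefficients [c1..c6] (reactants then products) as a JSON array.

Y: 5·1+5·6 = 35 | 6·3+1·8+1·2+1·7 = 35
Q: 5·0+5·2 = 10 | 6·0+1·4+1·5+1·1 = 10
M: 5·3+5·2 = 25 | 6·2+1·3+1·6+1·4 = 25
D: 5·4+5·7 = 55 | 6·7+1·1+1·4+1·8 = 55
L: 5·3+5·7 = 50 | 6·7+1·0+1·1+1·7 = 50
gcd(5,5,6,1,1,1) = 1

Coefficients: [5, 5, 6, 1, 1, 1]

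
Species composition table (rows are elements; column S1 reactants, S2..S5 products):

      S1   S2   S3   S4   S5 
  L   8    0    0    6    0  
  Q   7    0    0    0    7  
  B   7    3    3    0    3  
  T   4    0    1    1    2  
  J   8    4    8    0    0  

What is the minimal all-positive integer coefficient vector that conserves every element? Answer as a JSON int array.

L: 3·8 = 24 | 2·0+2·0+4·6+3·0 = 24
Q: 3·7 = 21 | 2·0+2·0+4·0+3·7 = 21
B: 3·7 = 21 | 2·3+2·3+4·0+3·3 = 21
T: 3·4 = 12 | 2·0+2·1+4·1+3·2 = 12
J: 3·8 = 24 | 2·4+2·8+4·0+3·0 = 24
gcd(3,2,2,4,3) = 1

Coefficients: [3, 2, 2, 4, 3]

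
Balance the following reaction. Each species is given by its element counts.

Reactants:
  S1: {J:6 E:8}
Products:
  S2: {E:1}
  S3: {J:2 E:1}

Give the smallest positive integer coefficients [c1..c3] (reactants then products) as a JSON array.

J: 1·6 = 6 | 5·0+3·2 = 6
E: 1·8 = 8 | 5·1+3·1 = 8
gcd(1,5,3) = 1

Coefficients: [1, 5, 3]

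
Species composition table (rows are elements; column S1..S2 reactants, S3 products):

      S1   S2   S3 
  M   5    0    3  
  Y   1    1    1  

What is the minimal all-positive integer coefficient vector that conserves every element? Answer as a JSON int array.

M: 3·5+2·0 = 15 | 5·3 = 15
Y: 3·1+2·1 = 5 | 5·1 = 5
gcd(3,2,5) = 1

Coefficients: [3, 2, 5]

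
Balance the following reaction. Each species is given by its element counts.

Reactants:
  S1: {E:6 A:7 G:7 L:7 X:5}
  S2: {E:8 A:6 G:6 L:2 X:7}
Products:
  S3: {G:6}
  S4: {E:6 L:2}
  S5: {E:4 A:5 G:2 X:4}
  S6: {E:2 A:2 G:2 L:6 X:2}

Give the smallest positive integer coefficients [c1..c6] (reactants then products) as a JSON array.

Coefficients: [4, 2, 3, 1, 6, 5]

E: 4·6+2·8 = 40 | 3·0+1·6+6·4+5·2 = 40
A: 4·7+2·6 = 40 | 3·0+1·0+6·5+5·2 = 40
G: 4·7+2·6 = 40 | 3·6+1·0+6·2+5·2 = 40
L: 4·7+2·2 = 32 | 3·0+1·2+6·0+5·6 = 32
X: 4·5+2·7 = 34 | 3·0+1·0+6·4+5·2 = 34
gcd(4,2,3,1,6,5) = 1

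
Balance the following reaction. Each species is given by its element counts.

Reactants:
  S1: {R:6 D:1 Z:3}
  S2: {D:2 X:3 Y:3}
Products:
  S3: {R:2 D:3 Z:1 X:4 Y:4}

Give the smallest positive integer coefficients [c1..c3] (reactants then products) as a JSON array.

R: 1·6+4·0 = 6 | 3·2 = 6
D: 1·1+4·2 = 9 | 3·3 = 9
Z: 1·3+4·0 = 3 | 3·1 = 3
X: 1·0+4·3 = 12 | 3·4 = 12
Y: 1·0+4·3 = 12 | 3·4 = 12
gcd(1,4,3) = 1

Coefficients: [1, 4, 3]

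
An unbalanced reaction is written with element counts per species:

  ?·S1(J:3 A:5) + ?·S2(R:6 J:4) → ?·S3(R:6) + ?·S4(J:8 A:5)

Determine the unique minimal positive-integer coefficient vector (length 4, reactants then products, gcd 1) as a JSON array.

Coefficients: [4, 5, 5, 4]

R: 4·0+5·6 = 30 | 5·6+4·0 = 30
J: 4·3+5·4 = 32 | 5·0+4·8 = 32
A: 4·5+5·0 = 20 | 5·0+4·5 = 20
gcd(4,5,5,4) = 1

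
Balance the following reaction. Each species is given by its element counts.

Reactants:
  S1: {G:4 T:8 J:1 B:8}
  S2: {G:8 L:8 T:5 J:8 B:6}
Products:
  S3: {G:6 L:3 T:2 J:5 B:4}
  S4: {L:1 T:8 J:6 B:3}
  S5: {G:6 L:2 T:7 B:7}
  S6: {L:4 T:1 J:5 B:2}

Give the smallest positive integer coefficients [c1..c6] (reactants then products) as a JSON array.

Coefficients: [4, 4, 3, 1, 5, 3]

G: 4·4+4·8 = 48 | 3·6+1·0+5·6+3·0 = 48
L: 4·0+4·8 = 32 | 3·3+1·1+5·2+3·4 = 32
T: 4·8+4·5 = 52 | 3·2+1·8+5·7+3·1 = 52
J: 4·1+4·8 = 36 | 3·5+1·6+5·0+3·5 = 36
B: 4·8+4·6 = 56 | 3·4+1·3+5·7+3·2 = 56
gcd(4,4,3,1,5,3) = 1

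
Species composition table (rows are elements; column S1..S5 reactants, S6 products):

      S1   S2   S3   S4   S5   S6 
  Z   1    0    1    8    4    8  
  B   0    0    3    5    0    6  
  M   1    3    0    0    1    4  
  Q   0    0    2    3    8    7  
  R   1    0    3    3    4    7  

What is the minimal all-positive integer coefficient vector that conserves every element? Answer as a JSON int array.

Z: 3·1+5·0+5·1+3·8+2·4 = 40 | 5·8 = 40
B: 3·0+5·0+5·3+3·5+2·0 = 30 | 5·6 = 30
M: 3·1+5·3+5·0+3·0+2·1 = 20 | 5·4 = 20
Q: 3·0+5·0+5·2+3·3+2·8 = 35 | 5·7 = 35
R: 3·1+5·0+5·3+3·3+2·4 = 35 | 5·7 = 35
gcd(3,5,5,3,2,5) = 1

Coefficients: [3, 5, 5, 3, 2, 5]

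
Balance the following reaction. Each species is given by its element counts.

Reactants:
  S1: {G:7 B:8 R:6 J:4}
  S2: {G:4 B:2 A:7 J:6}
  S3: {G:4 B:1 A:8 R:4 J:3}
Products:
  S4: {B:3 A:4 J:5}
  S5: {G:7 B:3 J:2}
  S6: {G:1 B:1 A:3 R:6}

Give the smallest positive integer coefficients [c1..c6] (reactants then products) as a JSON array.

Coefficients: [4, 2, 3, 5, 6, 6]

G: 4·7+2·4+3·4 = 48 | 5·0+6·7+6·1 = 48
B: 4·8+2·2+3·1 = 39 | 5·3+6·3+6·1 = 39
A: 4·0+2·7+3·8 = 38 | 5·4+6·0+6·3 = 38
R: 4·6+2·0+3·4 = 36 | 5·0+6·0+6·6 = 36
J: 4·4+2·6+3·3 = 37 | 5·5+6·2+6·0 = 37
gcd(4,2,3,5,6,6) = 1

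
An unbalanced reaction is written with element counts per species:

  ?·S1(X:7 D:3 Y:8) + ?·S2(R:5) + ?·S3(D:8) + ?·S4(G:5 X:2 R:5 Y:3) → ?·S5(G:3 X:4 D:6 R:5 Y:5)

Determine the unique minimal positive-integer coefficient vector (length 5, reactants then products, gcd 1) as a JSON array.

Coefficients: [2, 2, 3, 3, 5]

G: 2·0+2·0+3·0+3·5 = 15 | 5·3 = 15
X: 2·7+2·0+3·0+3·2 = 20 | 5·4 = 20
D: 2·3+2·0+3·8+3·0 = 30 | 5·6 = 30
R: 2·0+2·5+3·0+3·5 = 25 | 5·5 = 25
Y: 2·8+2·0+3·0+3·3 = 25 | 5·5 = 25
gcd(2,2,3,3,5) = 1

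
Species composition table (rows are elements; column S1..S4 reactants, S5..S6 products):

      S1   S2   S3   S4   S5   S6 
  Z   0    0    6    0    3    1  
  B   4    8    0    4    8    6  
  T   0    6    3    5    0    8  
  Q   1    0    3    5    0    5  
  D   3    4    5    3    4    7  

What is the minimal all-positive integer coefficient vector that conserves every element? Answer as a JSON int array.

Z: 6·0+4·0+3·6+3·0 = 18 | 4·3+6·1 = 18
B: 6·4+4·8+3·0+3·4 = 68 | 4·8+6·6 = 68
T: 6·0+4·6+3·3+3·5 = 48 | 4·0+6·8 = 48
Q: 6·1+4·0+3·3+3·5 = 30 | 4·0+6·5 = 30
D: 6·3+4·4+3·5+3·3 = 58 | 4·4+6·7 = 58
gcd(6,4,3,3,4,6) = 1

Coefficients: [6, 4, 3, 3, 4, 6]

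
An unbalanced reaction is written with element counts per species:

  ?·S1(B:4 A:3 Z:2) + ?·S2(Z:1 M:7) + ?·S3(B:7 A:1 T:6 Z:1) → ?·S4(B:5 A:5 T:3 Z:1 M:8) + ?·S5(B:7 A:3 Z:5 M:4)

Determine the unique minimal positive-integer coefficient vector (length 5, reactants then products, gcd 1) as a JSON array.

B: 6·4+4·0+1·7 = 31 | 2·5+3·7 = 31
A: 6·3+4·0+1·1 = 19 | 2·5+3·3 = 19
T: 6·0+4·0+1·6 = 6 | 2·3+3·0 = 6
Z: 6·2+4·1+1·1 = 17 | 2·1+3·5 = 17
M: 6·0+4·7+1·0 = 28 | 2·8+3·4 = 28
gcd(6,4,1,2,3) = 1

Coefficients: [6, 4, 1, 2, 3]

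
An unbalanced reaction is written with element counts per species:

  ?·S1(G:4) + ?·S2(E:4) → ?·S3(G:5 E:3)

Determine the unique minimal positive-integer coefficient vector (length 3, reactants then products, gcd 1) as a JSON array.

G: 5·4+3·0 = 20 | 4·5 = 20
E: 5·0+3·4 = 12 | 4·3 = 12
gcd(5,3,4) = 1

Coefficients: [5, 3, 4]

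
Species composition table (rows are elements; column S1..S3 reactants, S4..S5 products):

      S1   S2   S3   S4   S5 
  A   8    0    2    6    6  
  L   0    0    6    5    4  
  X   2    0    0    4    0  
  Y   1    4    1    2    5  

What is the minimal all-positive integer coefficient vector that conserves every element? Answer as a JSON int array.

Coefficients: [4, 5, 5, 2, 5]

A: 4·8+5·0+5·2 = 42 | 2·6+5·6 = 42
L: 4·0+5·0+5·6 = 30 | 2·5+5·4 = 30
X: 4·2+5·0+5·0 = 8 | 2·4+5·0 = 8
Y: 4·1+5·4+5·1 = 29 | 2·2+5·5 = 29
gcd(4,5,5,2,5) = 1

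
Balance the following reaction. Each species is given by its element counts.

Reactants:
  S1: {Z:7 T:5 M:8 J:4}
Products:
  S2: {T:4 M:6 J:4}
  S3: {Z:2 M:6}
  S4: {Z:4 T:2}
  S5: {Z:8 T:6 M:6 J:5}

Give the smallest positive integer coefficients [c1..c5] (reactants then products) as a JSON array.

Z: 6·7 = 42 | 1·0+3·2+1·4+4·8 = 42
T: 6·5 = 30 | 1·4+3·0+1·2+4·6 = 30
M: 6·8 = 48 | 1·6+3·6+1·0+4·6 = 48
J: 6·4 = 24 | 1·4+3·0+1·0+4·5 = 24
gcd(6,1,3,1,4) = 1

Coefficients: [6, 1, 3, 1, 4]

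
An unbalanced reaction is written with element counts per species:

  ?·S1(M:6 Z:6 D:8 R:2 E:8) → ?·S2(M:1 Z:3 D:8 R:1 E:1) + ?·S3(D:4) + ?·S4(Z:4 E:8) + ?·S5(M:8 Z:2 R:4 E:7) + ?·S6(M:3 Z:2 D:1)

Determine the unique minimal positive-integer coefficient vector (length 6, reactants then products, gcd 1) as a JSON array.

Coefficients: [5, 2, 5, 3, 2, 4]

M: 5·6 = 30 | 2·1+5·0+3·0+2·8+4·3 = 30
Z: 5·6 = 30 | 2·3+5·0+3·4+2·2+4·2 = 30
D: 5·8 = 40 | 2·8+5·4+3·0+2·0+4·1 = 40
R: 5·2 = 10 | 2·1+5·0+3·0+2·4+4·0 = 10
E: 5·8 = 40 | 2·1+5·0+3·8+2·7+4·0 = 40
gcd(5,2,5,3,2,4) = 1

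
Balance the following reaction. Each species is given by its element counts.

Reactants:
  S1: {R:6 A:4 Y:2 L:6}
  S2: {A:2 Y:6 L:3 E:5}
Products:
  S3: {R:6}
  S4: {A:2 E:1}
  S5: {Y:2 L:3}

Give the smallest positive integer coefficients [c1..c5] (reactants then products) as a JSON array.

Coefficients: [2, 1, 2, 5, 5]

R: 2·6+1·0 = 12 | 2·6+5·0+5·0 = 12
A: 2·4+1·2 = 10 | 2·0+5·2+5·0 = 10
Y: 2·2+1·6 = 10 | 2·0+5·0+5·2 = 10
L: 2·6+1·3 = 15 | 2·0+5·0+5·3 = 15
E: 2·0+1·5 = 5 | 2·0+5·1+5·0 = 5
gcd(2,1,2,5,5) = 1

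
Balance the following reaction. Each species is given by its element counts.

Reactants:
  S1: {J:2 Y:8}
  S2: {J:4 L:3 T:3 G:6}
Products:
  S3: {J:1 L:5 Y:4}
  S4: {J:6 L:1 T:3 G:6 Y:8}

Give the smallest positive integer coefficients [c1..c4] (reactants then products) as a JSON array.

J: 6·2+5·4 = 32 | 2·1+5·6 = 32
L: 6·0+5·3 = 15 | 2·5+5·1 = 15
T: 6·0+5·3 = 15 | 2·0+5·3 = 15
G: 6·0+5·6 = 30 | 2·0+5·6 = 30
Y: 6·8+5·0 = 48 | 2·4+5·8 = 48
gcd(6,5,2,5) = 1

Coefficients: [6, 5, 2, 5]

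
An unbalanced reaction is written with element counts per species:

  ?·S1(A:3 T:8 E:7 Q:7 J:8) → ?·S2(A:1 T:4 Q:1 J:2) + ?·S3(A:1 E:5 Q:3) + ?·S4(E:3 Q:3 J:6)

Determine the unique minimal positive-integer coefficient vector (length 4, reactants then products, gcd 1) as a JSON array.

A: 3·3 = 9 | 6·1+3·1+2·0 = 9
T: 3·8 = 24 | 6·4+3·0+2·0 = 24
E: 3·7 = 21 | 6·0+3·5+2·3 = 21
Q: 3·7 = 21 | 6·1+3·3+2·3 = 21
J: 3·8 = 24 | 6·2+3·0+2·6 = 24
gcd(3,6,3,2) = 1

Coefficients: [3, 6, 3, 2]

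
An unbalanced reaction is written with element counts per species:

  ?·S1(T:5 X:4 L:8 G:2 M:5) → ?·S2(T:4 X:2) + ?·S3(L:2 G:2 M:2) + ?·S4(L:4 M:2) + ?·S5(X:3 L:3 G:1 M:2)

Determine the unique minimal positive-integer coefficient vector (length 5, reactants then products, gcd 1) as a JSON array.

Coefficients: [4, 5, 3, 5, 2]

T: 4·5 = 20 | 5·4+3·0+5·0+2·0 = 20
X: 4·4 = 16 | 5·2+3·0+5·0+2·3 = 16
L: 4·8 = 32 | 5·0+3·2+5·4+2·3 = 32
G: 4·2 = 8 | 5·0+3·2+5·0+2·1 = 8
M: 4·5 = 20 | 5·0+3·2+5·2+2·2 = 20
gcd(4,5,3,5,2) = 1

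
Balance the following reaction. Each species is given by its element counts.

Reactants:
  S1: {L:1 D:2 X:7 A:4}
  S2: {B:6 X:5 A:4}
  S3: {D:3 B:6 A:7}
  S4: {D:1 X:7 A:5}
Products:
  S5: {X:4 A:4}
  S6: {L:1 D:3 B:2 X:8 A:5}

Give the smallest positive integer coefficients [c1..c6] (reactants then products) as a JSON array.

L: 6·1+1·0+1·0+3·0 = 6 | 5·0+6·1 = 6
D: 6·2+1·0+1·3+3·1 = 18 | 5·0+6·3 = 18
B: 6·0+1·6+1·6+3·0 = 12 | 5·0+6·2 = 12
X: 6·7+1·5+1·0+3·7 = 68 | 5·4+6·8 = 68
A: 6·4+1·4+1·7+3·5 = 50 | 5·4+6·5 = 50
gcd(6,1,1,3,5,6) = 1

Coefficients: [6, 1, 1, 3, 5, 6]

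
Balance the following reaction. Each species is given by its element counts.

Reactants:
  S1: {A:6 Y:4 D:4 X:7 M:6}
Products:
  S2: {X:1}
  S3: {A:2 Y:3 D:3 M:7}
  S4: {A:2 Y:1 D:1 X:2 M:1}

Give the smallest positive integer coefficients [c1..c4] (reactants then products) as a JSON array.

A: 2·6 = 12 | 4·0+1·2+5·2 = 12
Y: 2·4 = 8 | 4·0+1·3+5·1 = 8
D: 2·4 = 8 | 4·0+1·3+5·1 = 8
X: 2·7 = 14 | 4·1+1·0+5·2 = 14
M: 2·6 = 12 | 4·0+1·7+5·1 = 12
gcd(2,4,1,5) = 1

Coefficients: [2, 4, 1, 5]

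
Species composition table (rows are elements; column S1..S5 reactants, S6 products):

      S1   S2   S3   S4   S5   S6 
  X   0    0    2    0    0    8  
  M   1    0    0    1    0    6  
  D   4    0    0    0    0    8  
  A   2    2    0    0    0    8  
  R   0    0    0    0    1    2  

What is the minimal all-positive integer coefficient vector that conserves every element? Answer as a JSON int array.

X: 2·0+2·0+4·2+4·0+2·0 = 8 | 1·8 = 8
M: 2·1+2·0+4·0+4·1+2·0 = 6 | 1·6 = 6
D: 2·4+2·0+4·0+4·0+2·0 = 8 | 1·8 = 8
A: 2·2+2·2+4·0+4·0+2·0 = 8 | 1·8 = 8
R: 2·0+2·0+4·0+4·0+2·1 = 2 | 1·2 = 2
gcd(2,2,4,4,2,1) = 1

Coefficients: [2, 2, 4, 4, 2, 1]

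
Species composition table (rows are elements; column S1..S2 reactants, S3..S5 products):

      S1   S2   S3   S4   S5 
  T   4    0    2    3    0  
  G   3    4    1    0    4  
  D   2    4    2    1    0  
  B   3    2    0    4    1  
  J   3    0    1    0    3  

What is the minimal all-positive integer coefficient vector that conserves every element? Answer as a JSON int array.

Coefficients: [6, 1, 6, 4, 4]

T: 6·4+1·0 = 24 | 6·2+4·3+4·0 = 24
G: 6·3+1·4 = 22 | 6·1+4·0+4·4 = 22
D: 6·2+1·4 = 16 | 6·2+4·1+4·0 = 16
B: 6·3+1·2 = 20 | 6·0+4·4+4·1 = 20
J: 6·3+1·0 = 18 | 6·1+4·0+4·3 = 18
gcd(6,1,6,4,4) = 1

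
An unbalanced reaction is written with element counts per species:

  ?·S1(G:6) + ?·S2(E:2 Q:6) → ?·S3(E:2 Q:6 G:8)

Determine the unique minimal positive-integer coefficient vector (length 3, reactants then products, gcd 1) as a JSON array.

E: 4·0+3·2 = 6 | 3·2 = 6
Q: 4·0+3·6 = 18 | 3·6 = 18
G: 4·6+3·0 = 24 | 3·8 = 24
gcd(4,3,3) = 1

Coefficients: [4, 3, 3]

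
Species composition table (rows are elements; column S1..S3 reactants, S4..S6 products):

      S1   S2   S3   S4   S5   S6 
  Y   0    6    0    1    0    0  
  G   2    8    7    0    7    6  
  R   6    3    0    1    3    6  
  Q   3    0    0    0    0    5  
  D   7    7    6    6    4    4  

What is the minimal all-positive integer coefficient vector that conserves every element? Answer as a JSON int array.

Y: 5·0+1·6+3·0 = 6 | 6·1+3·0+3·0 = 6
G: 5·2+1·8+3·7 = 39 | 6·0+3·7+3·6 = 39
R: 5·6+1·3+3·0 = 33 | 6·1+3·3+3·6 = 33
Q: 5·3+1·0+3·0 = 15 | 6·0+3·0+3·5 = 15
D: 5·7+1·7+3·6 = 60 | 6·6+3·4+3·4 = 60
gcd(5,1,3,6,3,3) = 1

Coefficients: [5, 1, 3, 6, 3, 3]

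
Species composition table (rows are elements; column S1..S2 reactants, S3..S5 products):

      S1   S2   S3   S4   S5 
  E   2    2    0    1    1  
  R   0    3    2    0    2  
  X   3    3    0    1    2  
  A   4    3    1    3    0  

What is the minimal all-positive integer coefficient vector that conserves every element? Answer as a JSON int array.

Coefficients: [1, 4, 1, 5, 5]

E: 1·2+4·2 = 10 | 1·0+5·1+5·1 = 10
R: 1·0+4·3 = 12 | 1·2+5·0+5·2 = 12
X: 1·3+4·3 = 15 | 1·0+5·1+5·2 = 15
A: 1·4+4·3 = 16 | 1·1+5·3+5·0 = 16
gcd(1,4,1,5,5) = 1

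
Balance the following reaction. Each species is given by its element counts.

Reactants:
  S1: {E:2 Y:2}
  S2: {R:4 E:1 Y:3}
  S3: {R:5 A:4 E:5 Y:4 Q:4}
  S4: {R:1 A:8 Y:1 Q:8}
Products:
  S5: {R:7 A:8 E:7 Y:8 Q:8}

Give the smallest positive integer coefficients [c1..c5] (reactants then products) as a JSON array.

Coefficients: [6, 3, 4, 3, 5]

R: 6·0+3·4+4·5+3·1 = 35 | 5·7 = 35
A: 6·0+3·0+4·4+3·8 = 40 | 5·8 = 40
E: 6·2+3·1+4·5+3·0 = 35 | 5·7 = 35
Y: 6·2+3·3+4·4+3·1 = 40 | 5·8 = 40
Q: 6·0+3·0+4·4+3·8 = 40 | 5·8 = 40
gcd(6,3,4,3,5) = 1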